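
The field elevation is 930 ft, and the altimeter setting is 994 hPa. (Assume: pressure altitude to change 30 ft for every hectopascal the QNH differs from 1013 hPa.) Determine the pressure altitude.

Pressure correction = (1013 − 994) × 30 = +570 ft.
Pressure altitude = 930 + (+570) = 1500 ft.

1500 ft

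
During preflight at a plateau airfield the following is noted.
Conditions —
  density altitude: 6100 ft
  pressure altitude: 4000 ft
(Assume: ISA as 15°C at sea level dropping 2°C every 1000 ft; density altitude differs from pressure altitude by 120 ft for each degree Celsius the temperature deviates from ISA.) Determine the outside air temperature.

24.5°C

Density altitude − pressure altitude = 6100 − 4000 = +2100 ft.
At 120 ft/°C that is an ISA deviation of 2100/120 = +17.5°C.
ISA temperature at 4000 ft = 15 − 2 × (4000/1000) = 7°C.
OAT = ISA + deviation = 7 + (+17.5) = 24.5°C.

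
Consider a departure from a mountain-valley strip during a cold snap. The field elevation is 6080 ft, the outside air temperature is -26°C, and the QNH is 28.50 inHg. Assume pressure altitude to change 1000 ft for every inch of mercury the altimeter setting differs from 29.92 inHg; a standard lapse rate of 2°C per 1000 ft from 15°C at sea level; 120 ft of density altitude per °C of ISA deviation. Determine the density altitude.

4380 ft

Pressure altitude = 6080 + (29.92 − 28.50) × 1000 = 6080 + (+1420) = 7500 ft.
ISA temperature at 7500 ft = 15 − 2 × (7500/1000) = 0°C.
ISA deviation = -26 − 0 = -26°C.
Density altitude = 7500 + 120 × (-26) = 4380 ft.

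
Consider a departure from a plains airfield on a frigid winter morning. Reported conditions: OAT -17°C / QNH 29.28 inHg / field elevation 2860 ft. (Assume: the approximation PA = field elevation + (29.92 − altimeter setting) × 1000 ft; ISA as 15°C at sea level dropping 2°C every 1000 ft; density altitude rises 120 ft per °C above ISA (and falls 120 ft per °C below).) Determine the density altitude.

500 ft

Pressure altitude = 2860 + (29.92 − 29.28) × 1000 = 2860 + (+640) = 3500 ft.
ISA temperature at 3500 ft = 15 − 2 × (3500/1000) = 8°C.
ISA deviation = -17 − 8 = -25°C.
Density altitude = 3500 + 120 × (-25) = 500 ft.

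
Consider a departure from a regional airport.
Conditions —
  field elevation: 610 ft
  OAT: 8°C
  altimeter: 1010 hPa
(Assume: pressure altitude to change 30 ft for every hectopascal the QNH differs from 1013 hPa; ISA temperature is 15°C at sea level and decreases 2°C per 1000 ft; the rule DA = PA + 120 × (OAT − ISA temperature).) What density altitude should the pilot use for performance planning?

Pressure altitude = 610 + (1013 − 1010) × 30 = 610 + (+90) = 700 ft.
ISA temperature at 700 ft = 15 − 2 × (700/1000) = 13.6°C.
ISA deviation = 8 − 13.6 = -5.6°C.
Density altitude = 700 + 120 × (-5.6) = 28 ft.

28 ft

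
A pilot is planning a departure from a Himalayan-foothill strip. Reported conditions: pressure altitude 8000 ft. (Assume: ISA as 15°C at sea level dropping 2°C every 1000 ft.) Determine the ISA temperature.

-1°C

ISA temperature = 15 − 2 × (8000/1000) = 15 − 16 = -1°C.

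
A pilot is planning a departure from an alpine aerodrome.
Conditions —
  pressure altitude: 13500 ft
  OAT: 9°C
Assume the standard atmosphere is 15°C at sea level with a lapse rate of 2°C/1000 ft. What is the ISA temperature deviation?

ISA+21°C

ISA temperature at 13500 ft = 15 − 2 × (13500/1000) = -12°C.
Deviation = OAT − ISA = 9 − (-12) = +21°C.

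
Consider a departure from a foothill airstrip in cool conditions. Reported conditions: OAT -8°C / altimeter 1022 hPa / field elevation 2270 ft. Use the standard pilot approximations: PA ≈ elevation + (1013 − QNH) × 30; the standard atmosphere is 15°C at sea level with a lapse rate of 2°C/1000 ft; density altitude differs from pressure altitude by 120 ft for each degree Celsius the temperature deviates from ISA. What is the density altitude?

-280 ft

Pressure altitude = 2270 + (1013 − 1022) × 30 = 2270 + (-270) = 2000 ft.
ISA temperature at 2000 ft = 15 − 2 × (2000/1000) = 11°C.
ISA deviation = -8 − 11 = -19°C.
Density altitude = 2000 + 120 × (-19) = -280 ft.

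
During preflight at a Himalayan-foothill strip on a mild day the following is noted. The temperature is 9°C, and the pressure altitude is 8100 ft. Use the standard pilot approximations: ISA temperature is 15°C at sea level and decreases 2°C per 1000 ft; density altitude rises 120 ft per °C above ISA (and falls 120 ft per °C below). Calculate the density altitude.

ISA temperature at 8100 ft = 15 − 2 × (8100/1000) = -1.2°C.
ISA deviation = 9 − (-1.2) = +10.2°C.
Density altitude = 8100 + 120 × (10.2) = 8100 + (+1224) = 9324 ft.

9324 ft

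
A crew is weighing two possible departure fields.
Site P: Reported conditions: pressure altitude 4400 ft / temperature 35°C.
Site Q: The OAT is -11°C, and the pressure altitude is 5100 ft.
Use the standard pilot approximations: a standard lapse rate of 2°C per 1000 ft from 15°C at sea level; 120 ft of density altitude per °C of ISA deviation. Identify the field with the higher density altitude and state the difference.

Site P: ISA temp = 6.2°C, deviation +28.8°C, DA = 4400 + 120 × 28.8 = 7856 ft.
Site Q: ISA temp = 4.8°C, deviation -15.8°C, DA = 5100 + 120 × (-15.8) = 3204 ft.
Site P is higher by 7856 − 3204 = 4652 ft.

Site P by 4652 ft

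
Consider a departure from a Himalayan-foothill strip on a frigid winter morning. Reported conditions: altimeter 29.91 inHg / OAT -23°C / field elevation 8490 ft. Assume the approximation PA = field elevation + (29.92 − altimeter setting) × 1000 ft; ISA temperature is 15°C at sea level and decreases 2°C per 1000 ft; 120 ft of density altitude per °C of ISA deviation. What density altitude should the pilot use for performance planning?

Pressure altitude = 8490 + (29.92 − 29.91) × 1000 = 8490 + (+10) = 8500 ft.
ISA temperature at 8500 ft = 15 − 2 × (8500/1000) = -2°C.
ISA deviation = -23 − (-2) = -21°C.
Density altitude = 8500 + 120 × (-21) = 5980 ft.

5980 ft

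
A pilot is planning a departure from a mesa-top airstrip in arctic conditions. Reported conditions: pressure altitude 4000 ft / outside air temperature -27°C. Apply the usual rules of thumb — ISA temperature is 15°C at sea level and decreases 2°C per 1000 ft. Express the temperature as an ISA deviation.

ISA temperature at 4000 ft = 15 − 2 × (4000/1000) = 7°C.
Deviation = OAT − ISA = -27 − 7 = -34°C.

ISA-34°C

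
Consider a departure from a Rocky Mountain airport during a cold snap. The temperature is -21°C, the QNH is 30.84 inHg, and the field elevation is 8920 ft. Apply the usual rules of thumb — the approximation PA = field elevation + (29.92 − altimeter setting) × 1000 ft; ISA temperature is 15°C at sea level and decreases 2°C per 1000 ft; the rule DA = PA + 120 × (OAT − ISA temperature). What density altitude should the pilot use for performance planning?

Pressure altitude = 8920 + (29.92 − 30.84) × 1000 = 8920 + (-920) = 8000 ft.
ISA temperature at 8000 ft = 15 − 2 × (8000/1000) = -1°C.
ISA deviation = -21 − (-1) = -20°C.
Density altitude = 8000 + 120 × (-20) = 5600 ft.

5600 ft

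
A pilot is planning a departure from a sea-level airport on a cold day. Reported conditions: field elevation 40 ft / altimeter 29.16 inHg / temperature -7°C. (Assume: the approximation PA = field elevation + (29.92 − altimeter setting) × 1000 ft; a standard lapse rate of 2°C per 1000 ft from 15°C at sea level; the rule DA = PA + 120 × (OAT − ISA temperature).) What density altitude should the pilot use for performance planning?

-1648 ft

Pressure altitude = 40 + (29.92 − 29.16) × 1000 = 40 + (+760) = 800 ft.
ISA temperature at 800 ft = 15 − 2 × (800/1000) = 13.4°C.
ISA deviation = -7 − 13.4 = -20.4°C.
Density altitude = 800 + 120 × (-20.4) = -1648 ft.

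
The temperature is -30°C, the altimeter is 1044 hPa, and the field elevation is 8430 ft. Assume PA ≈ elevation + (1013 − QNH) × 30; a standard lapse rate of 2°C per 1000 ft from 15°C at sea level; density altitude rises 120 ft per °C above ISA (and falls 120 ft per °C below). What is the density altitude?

3900 ft

Pressure altitude = 8430 + (1013 − 1044) × 30 = 8430 + (-930) = 7500 ft.
ISA temperature at 7500 ft = 15 − 2 × (7500/1000) = 0°C.
ISA deviation = -30 − 0 = -30°C.
Density altitude = 7500 + 120 × (-30) = 3900 ft.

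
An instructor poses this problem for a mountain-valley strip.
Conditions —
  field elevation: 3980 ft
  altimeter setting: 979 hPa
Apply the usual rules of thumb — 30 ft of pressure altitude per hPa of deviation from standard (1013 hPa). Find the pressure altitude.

5000 ft

Pressure correction = (1013 − 979) × 30 = +1020 ft.
Pressure altitude = 3980 + (+1020) = 5000 ft.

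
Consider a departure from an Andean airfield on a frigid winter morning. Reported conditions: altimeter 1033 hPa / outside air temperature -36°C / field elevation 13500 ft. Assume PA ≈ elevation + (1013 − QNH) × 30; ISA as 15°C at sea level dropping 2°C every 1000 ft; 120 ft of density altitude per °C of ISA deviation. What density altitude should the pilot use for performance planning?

Pressure altitude = 13500 + (1013 − 1033) × 30 = 13500 + (-600) = 12900 ft.
ISA temperature at 12900 ft = 15 − 2 × (12900/1000) = -10.8°C.
ISA deviation = -36 − (-10.8) = -25.2°C.
Density altitude = 12900 + 120 × (-25.2) = 9876 ft.

9876 ft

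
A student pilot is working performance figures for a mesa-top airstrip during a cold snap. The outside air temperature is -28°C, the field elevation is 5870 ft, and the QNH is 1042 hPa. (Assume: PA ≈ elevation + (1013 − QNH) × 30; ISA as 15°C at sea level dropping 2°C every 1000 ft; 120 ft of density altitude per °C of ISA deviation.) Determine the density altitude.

1040 ft

Pressure altitude = 5870 + (1013 − 1042) × 30 = 5870 + (-870) = 5000 ft.
ISA temperature at 5000 ft = 15 − 2 × (5000/1000) = 5°C.
ISA deviation = -28 − 5 = -33°C.
Density altitude = 5000 + 120 × (-33) = 1040 ft.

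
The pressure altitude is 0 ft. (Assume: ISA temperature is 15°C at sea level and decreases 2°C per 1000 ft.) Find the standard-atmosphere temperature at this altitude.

ISA temperature = 15 − 2 × (0/1000) = 15 − 0 = 15°C.

15°C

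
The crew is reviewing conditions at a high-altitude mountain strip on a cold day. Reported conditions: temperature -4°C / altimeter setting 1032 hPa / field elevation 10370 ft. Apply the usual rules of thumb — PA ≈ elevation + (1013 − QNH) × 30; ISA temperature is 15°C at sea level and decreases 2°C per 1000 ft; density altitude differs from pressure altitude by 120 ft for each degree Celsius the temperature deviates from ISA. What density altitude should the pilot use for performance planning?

9872 ft

Pressure altitude = 10370 + (1013 − 1032) × 30 = 10370 + (-570) = 9800 ft.
ISA temperature at 9800 ft = 15 − 2 × (9800/1000) = -4.6°C.
ISA deviation = -4 − (-4.6) = +0.6°C.
Density altitude = 9800 + 120 × (0.6) = 9872 ft.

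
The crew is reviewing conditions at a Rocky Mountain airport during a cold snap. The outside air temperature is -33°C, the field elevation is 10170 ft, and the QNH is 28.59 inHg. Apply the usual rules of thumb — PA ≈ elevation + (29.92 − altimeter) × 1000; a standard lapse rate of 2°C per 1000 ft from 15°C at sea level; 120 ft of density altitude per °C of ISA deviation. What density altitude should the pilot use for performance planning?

8500 ft

Pressure altitude = 10170 + (29.92 − 28.59) × 1000 = 10170 + (+1330) = 11500 ft.
ISA temperature at 11500 ft = 15 − 2 × (11500/1000) = -8°C.
ISA deviation = -33 − (-8) = -25°C.
Density altitude = 11500 + 120 × (-25) = 8500 ft.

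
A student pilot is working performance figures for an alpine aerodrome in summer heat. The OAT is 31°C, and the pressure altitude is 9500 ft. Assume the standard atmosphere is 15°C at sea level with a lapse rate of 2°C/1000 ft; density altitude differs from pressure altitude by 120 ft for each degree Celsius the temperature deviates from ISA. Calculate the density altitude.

13700 ft

ISA temperature at 9500 ft = 15 − 2 × (9500/1000) = -4°C.
ISA deviation = 31 − (-4) = +35°C.
Density altitude = 9500 + 120 × (35) = 9500 + (+4200) = 13700 ft.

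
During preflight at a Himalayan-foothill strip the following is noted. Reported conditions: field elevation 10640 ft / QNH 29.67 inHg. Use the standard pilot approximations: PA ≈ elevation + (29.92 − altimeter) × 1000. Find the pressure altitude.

10890 ft

Pressure correction = (29.92 − 29.67) × 1000 = +250 ft.
Pressure altitude = 10640 + (+250) = 10890 ft.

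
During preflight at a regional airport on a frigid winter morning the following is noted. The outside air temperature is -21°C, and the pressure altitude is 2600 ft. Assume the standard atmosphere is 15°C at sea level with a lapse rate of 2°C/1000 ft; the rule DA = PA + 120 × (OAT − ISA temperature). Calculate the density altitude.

-1096 ft

ISA temperature at 2600 ft = 15 − 2 × (2600/1000) = 9.8°C.
ISA deviation = -21 − 9.8 = -30.8°C.
Density altitude = 2600 + 120 × (-30.8) = 2600 + (-3696) = -1096 ft.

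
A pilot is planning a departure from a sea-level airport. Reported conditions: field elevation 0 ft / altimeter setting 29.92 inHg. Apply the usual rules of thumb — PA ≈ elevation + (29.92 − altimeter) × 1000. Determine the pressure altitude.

0 ft

Pressure correction = (29.92 − 29.92) × 1000 = 0 ft.
Pressure altitude = 0 + (0) = 0 ft.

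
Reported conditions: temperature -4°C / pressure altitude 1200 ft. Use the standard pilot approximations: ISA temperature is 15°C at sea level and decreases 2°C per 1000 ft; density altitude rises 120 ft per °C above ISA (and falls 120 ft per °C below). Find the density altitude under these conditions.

-792 ft

ISA temperature at 1200 ft = 15 − 2 × (1200/1000) = 12.6°C.
ISA deviation = -4 − 12.6 = -16.6°C.
Density altitude = 1200 + 120 × (-16.6) = 1200 + (-1992) = -792 ft.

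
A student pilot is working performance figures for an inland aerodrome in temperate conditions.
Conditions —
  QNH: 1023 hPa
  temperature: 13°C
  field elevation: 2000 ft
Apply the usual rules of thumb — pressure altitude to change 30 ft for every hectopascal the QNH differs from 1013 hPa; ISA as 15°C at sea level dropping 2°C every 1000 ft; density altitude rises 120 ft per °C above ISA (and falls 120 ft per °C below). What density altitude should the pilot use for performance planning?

Pressure altitude = 2000 + (1013 − 1023) × 30 = 2000 + (-300) = 1700 ft.
ISA temperature at 1700 ft = 15 − 2 × (1700/1000) = 11.6°C.
ISA deviation = 13 − 11.6 = +1.4°C.
Density altitude = 1700 + 120 × (1.4) = 1868 ft.

1868 ft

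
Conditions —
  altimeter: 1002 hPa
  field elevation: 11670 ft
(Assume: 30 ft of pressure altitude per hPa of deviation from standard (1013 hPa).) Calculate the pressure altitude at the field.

Pressure correction = (1013 − 1002) × 30 = +330 ft.
Pressure altitude = 11670 + (+330) = 12000 ft.

12000 ft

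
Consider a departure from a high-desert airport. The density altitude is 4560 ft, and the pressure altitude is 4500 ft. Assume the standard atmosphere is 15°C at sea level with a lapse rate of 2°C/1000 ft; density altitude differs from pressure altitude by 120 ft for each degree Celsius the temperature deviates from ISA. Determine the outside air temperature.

6.5°C

Density altitude − pressure altitude = 4560 − 4500 = +60 ft.
At 120 ft/°C that is an ISA deviation of 60/120 = +0.5°C.
ISA temperature at 4500 ft = 15 − 2 × (4500/1000) = 6°C.
OAT = ISA + deviation = 6 + (+0.5) = 6.5°C.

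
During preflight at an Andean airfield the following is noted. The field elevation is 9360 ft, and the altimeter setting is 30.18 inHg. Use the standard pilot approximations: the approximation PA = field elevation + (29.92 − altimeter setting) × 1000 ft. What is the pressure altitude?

9100 ft

Pressure correction = (29.92 − 30.18) × 1000 = -260 ft.
Pressure altitude = 9360 + (-260) = 9100 ft.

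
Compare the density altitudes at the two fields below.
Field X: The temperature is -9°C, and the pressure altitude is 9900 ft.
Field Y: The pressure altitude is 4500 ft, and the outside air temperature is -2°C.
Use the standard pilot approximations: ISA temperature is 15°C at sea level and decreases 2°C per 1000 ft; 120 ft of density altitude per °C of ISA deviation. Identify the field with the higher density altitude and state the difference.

Field X: ISA temp = -4.8°C, deviation -4.2°C, DA = 9900 + 120 × (-4.2) = 9396 ft.
Field Y: ISA temp = 6°C, deviation -8°C, DA = 4500 + 120 × (-8) = 3540 ft.
Field X is higher by 9396 − 3540 = 5856 ft.

Field X by 5856 ft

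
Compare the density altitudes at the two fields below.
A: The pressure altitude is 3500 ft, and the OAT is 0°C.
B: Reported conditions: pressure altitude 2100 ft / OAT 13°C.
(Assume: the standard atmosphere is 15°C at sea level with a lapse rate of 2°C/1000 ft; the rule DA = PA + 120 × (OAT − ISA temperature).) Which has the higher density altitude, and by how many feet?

A by 176 ft

A: ISA temp = 8°C, deviation -8°C, DA = 3500 + 120 × (-8) = 2540 ft.
B: ISA temp = 10.8°C, deviation +2.2°C, DA = 2100 + 120 × 2.2 = 2364 ft.
A is higher by 2540 − 2364 = 176 ft.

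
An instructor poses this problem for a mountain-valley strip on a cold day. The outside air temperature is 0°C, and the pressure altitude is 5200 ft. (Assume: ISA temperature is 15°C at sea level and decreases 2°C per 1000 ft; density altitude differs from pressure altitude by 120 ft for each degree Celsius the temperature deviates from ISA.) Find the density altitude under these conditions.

ISA temperature at 5200 ft = 15 − 2 × (5200/1000) = 4.6°C.
ISA deviation = 0 − 4.6 = -4.6°C.
Density altitude = 5200 + 120 × (-4.6) = 5200 + (-552) = 4648 ft.

4648 ft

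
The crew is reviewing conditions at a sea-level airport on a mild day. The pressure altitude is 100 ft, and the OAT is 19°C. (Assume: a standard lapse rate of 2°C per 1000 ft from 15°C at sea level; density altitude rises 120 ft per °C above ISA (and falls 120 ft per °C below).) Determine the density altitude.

604 ft

ISA temperature at 100 ft = 15 − 2 × (100/1000) = 14.8°C.
ISA deviation = 19 − 14.8 = +4.2°C.
Density altitude = 100 + 120 × (4.2) = 100 + (+504) = 604 ft.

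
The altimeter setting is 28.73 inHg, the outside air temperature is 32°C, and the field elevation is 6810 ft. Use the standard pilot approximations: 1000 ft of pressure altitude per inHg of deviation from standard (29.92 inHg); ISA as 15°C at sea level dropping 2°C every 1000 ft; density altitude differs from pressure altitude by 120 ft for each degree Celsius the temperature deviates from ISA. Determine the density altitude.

11960 ft

Pressure altitude = 6810 + (29.92 − 28.73) × 1000 = 6810 + (+1190) = 8000 ft.
ISA temperature at 8000 ft = 15 − 2 × (8000/1000) = -1°C.
ISA deviation = 32 − (-1) = +33°C.
Density altitude = 8000 + 120 × (33) = 11960 ft.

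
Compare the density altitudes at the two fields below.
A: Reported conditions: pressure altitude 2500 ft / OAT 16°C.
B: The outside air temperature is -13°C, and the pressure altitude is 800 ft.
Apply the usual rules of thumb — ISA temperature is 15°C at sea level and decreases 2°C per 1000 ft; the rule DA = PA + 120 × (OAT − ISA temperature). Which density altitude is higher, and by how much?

A by 5588 ft

A: ISA temp = 10°C, deviation +6°C, DA = 2500 + 120 × 6 = 3220 ft.
B: ISA temp = 13.4°C, deviation -26.4°C, DA = 800 + 120 × (-26.4) = -2368 ft.
A is higher by 3220 − (-2368) = 5588 ft.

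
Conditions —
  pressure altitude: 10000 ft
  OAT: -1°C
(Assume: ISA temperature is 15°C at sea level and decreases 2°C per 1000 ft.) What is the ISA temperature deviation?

ISA temperature at 10000 ft = 15 − 2 × (10000/1000) = -5°C.
Deviation = OAT − ISA = -1 − (-5) = +4°C.

ISA+4°C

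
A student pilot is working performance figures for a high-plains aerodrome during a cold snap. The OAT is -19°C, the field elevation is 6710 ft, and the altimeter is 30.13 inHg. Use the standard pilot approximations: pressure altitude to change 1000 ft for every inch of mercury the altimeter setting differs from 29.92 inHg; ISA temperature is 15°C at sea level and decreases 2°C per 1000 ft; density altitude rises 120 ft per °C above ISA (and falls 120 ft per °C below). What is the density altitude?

3980 ft

Pressure altitude = 6710 + (29.92 − 30.13) × 1000 = 6710 + (-210) = 6500 ft.
ISA temperature at 6500 ft = 15 − 2 × (6500/1000) = 2°C.
ISA deviation = -19 − 2 = -21°C.
Density altitude = 6500 + 120 × (-21) = 3980 ft.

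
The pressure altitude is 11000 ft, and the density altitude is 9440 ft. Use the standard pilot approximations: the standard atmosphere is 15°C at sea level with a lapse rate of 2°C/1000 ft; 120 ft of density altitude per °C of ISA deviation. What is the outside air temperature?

-20°C

Density altitude − pressure altitude = 9440 − 11000 = -1560 ft.
At 120 ft/°C that is an ISA deviation of -1560/120 = -13°C.
ISA temperature at 11000 ft = 15 − 2 × (11000/1000) = -7°C.
OAT = ISA + deviation = -7 + (-13) = -20°C.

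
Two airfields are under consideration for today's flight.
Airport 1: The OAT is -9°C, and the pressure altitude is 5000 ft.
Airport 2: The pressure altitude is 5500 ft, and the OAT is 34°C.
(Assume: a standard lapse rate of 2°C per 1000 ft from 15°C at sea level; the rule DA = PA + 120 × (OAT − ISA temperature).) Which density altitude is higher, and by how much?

Airport 1: ISA temp = 5°C, deviation -14°C, DA = 5000 + 120 × (-14) = 3320 ft.
Airport 2: ISA temp = 4°C, deviation +30°C, DA = 5500 + 120 × 30 = 9100 ft.
Airport 2 is higher by 9100 − 3320 = 5780 ft.

Airport 2 by 5780 ft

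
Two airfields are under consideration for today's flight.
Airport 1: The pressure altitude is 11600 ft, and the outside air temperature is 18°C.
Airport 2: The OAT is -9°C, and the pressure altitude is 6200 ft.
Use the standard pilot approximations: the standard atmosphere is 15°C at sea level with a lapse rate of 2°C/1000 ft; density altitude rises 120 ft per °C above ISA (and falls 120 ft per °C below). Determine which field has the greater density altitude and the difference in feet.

Airport 1: ISA temp = -8.2°C, deviation +26.2°C, DA = 11600 + 120 × 26.2 = 14744 ft.
Airport 2: ISA temp = 2.6°C, deviation -11.6°C, DA = 6200 + 120 × (-11.6) = 4808 ft.
Airport 1 is higher by 14744 − 4808 = 9936 ft.

Airport 1 by 9936 ft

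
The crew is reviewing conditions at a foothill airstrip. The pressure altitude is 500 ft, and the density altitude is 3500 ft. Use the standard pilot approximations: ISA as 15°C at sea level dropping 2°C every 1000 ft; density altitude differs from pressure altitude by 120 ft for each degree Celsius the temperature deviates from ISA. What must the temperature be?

Density altitude − pressure altitude = 3500 − 500 = +3000 ft.
At 120 ft/°C that is an ISA deviation of 3000/120 = +25°C.
ISA temperature at 500 ft = 15 − 2 × (500/1000) = 14°C.
OAT = ISA + deviation = 14 + (+25) = 39°C.

39°C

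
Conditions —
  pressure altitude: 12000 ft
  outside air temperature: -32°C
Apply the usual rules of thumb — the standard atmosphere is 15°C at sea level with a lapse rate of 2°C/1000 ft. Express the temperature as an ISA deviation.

ISA temperature at 12000 ft = 15 − 2 × (12000/1000) = -9°C.
Deviation = OAT − ISA = -32 − (-9) = -23°C.

ISA-23°C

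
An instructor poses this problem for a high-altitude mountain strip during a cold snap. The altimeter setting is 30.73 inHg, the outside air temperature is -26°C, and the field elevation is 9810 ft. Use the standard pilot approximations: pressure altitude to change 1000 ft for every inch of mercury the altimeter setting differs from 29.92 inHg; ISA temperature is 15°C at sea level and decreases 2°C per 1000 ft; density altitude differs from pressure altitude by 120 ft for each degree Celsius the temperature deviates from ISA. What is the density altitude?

6240 ft

Pressure altitude = 9810 + (29.92 − 30.73) × 1000 = 9810 + (-810) = 9000 ft.
ISA temperature at 9000 ft = 15 − 2 × (9000/1000) = -3°C.
ISA deviation = -26 − (-3) = -23°C.
Density altitude = 9000 + 120 × (-23) = 6240 ft.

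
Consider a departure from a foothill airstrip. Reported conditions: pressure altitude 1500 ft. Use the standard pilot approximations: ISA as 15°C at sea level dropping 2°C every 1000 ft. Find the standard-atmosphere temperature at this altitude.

12°C

ISA temperature = 15 − 2 × (1500/1000) = 15 − 3 = 12°C.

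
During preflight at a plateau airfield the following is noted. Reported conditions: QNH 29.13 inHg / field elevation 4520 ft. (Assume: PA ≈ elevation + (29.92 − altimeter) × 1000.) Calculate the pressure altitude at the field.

5310 ft

Pressure correction = (29.92 − 29.13) × 1000 = +790 ft.
Pressure altitude = 4520 + (+790) = 5310 ft.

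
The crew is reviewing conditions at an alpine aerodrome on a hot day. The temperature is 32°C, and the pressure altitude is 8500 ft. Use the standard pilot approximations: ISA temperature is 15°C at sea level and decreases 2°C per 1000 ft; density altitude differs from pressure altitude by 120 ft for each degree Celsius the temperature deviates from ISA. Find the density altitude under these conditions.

ISA temperature at 8500 ft = 15 − 2 × (8500/1000) = -2°C.
ISA deviation = 32 − (-2) = +34°C.
Density altitude = 8500 + 120 × (34) = 8500 + (+4080) = 12580 ft.

12580 ft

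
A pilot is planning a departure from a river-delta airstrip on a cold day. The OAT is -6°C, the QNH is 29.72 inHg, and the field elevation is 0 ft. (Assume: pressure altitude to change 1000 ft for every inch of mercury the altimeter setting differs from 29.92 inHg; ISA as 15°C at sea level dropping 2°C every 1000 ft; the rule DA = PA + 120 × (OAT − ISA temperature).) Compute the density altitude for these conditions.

-2272 ft

Pressure altitude = 0 + (29.92 − 29.72) × 1000 = 0 + (+200) = 200 ft.
ISA temperature at 200 ft = 15 − 2 × (200/1000) = 14.6°C.
ISA deviation = -6 − 14.6 = -20.6°C.
Density altitude = 200 + 120 × (-20.6) = -2272 ft.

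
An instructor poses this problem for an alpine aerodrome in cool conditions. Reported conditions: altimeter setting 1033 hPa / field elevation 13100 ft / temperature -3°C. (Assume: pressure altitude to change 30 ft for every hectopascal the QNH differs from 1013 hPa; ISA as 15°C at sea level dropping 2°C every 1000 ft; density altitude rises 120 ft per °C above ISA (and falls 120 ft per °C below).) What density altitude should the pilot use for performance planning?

Pressure altitude = 13100 + (1013 − 1033) × 30 = 13100 + (-600) = 12500 ft.
ISA temperature at 12500 ft = 15 − 2 × (12500/1000) = -10°C.
ISA deviation = -3 − (-10) = +7°C.
Density altitude = 12500 + 120 × (7) = 13340 ft.

13340 ft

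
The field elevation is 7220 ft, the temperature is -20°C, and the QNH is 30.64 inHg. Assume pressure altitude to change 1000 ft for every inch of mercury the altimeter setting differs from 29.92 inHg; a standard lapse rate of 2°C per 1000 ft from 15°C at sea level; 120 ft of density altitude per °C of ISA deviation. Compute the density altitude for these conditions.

3860 ft

Pressure altitude = 7220 + (29.92 − 30.64) × 1000 = 7220 + (-720) = 6500 ft.
ISA temperature at 6500 ft = 15 − 2 × (6500/1000) = 2°C.
ISA deviation = -20 − 2 = -22°C.
Density altitude = 6500 + 120 × (-22) = 3860 ft.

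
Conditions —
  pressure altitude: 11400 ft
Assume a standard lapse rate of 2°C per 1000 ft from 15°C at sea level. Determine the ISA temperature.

ISA temperature = 15 − 2 × (11400/1000) = 15 − 22.8 = -7.8°C.

-7.8°C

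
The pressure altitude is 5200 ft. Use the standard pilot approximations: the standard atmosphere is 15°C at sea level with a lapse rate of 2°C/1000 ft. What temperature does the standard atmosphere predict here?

ISA temperature = 15 − 2 × (5200/1000) = 15 − 10.4 = 4.6°C.

4.6°C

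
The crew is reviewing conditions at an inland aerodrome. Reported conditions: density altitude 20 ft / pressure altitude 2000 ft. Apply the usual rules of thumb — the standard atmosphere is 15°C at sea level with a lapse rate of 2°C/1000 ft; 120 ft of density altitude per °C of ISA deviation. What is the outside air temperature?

-5.5°C

Density altitude − pressure altitude = 20 − 2000 = -1980 ft.
At 120 ft/°C that is an ISA deviation of -1980/120 = -16.5°C.
ISA temperature at 2000 ft = 15 − 2 × (2000/1000) = 11°C.
OAT = ISA + deviation = 11 + (-16.5) = -5.5°C.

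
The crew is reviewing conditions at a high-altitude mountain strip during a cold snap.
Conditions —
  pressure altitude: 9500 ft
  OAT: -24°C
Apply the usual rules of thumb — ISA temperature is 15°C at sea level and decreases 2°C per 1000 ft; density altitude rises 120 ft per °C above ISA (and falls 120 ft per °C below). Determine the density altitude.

7100 ft

ISA temperature at 9500 ft = 15 − 2 × (9500/1000) = -4°C.
ISA deviation = -24 − (-4) = -20°C.
Density altitude = 9500 + 120 × (-20) = 9500 + (-2400) = 7100 ft.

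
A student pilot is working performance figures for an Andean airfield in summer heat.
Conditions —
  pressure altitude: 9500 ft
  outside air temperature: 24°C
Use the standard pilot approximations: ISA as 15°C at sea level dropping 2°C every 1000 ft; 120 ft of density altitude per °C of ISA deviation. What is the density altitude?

12860 ft

ISA temperature at 9500 ft = 15 − 2 × (9500/1000) = -4°C.
ISA deviation = 24 − (-4) = +28°C.
Density altitude = 9500 + 120 × (28) = 9500 + (+3360) = 12860 ft.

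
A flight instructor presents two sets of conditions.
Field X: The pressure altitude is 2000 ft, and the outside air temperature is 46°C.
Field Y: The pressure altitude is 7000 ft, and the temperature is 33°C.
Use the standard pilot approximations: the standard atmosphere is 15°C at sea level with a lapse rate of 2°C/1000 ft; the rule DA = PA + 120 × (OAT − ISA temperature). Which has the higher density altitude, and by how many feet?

Field Y by 4640 ft

Field X: ISA temp = 11°C, deviation +35°C, DA = 2000 + 120 × 35 = 6200 ft.
Field Y: ISA temp = 1°C, deviation +32°C, DA = 7000 + 120 × 32 = 10840 ft.
Field Y is higher by 10840 − 6200 = 4640 ft.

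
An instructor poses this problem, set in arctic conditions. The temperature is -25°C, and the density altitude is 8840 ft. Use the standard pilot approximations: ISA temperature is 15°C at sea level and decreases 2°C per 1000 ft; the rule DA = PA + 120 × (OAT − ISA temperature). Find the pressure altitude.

DA = PA + 120 × (OAT − (15 − 2·PA/1000)) = PA + 120·OAT − 1800 + 0.24·PA = 1.24·PA + 120·OAT − 1800.
So 1.24·PA = 8840 − 120 × (-25) + 1800 = 13640.
PA = 13640 / 1.24 = 11000 ft.

11000 ft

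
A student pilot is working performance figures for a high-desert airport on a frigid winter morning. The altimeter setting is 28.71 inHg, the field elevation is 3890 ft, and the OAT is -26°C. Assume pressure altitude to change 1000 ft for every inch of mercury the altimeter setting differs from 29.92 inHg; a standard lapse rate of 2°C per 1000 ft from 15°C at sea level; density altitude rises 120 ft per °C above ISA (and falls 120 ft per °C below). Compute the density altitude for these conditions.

Pressure altitude = 3890 + (29.92 − 28.71) × 1000 = 3890 + (+1210) = 5100 ft.
ISA temperature at 5100 ft = 15 − 2 × (5100/1000) = 4.8°C.
ISA deviation = -26 − 4.8 = -30.8°C.
Density altitude = 5100 + 120 × (-30.8) = 1404 ft.

1404 ft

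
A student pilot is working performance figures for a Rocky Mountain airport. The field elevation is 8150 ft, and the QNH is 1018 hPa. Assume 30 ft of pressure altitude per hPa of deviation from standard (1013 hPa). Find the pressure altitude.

8000 ft

Pressure correction = (1013 − 1018) × 30 = -150 ft.
Pressure altitude = 8150 + (-150) = 8000 ft.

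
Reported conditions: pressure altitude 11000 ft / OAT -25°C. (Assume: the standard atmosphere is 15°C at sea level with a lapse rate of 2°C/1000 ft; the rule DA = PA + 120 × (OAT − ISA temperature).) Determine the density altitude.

8840 ft

ISA temperature at 11000 ft = 15 − 2 × (11000/1000) = -7°C.
ISA deviation = -25 − (-7) = -18°C.
Density altitude = 11000 + 120 × (-18) = 11000 + (-2160) = 8840 ft.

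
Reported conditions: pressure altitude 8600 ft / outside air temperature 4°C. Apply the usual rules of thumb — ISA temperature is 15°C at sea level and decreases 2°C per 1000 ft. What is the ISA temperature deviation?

ISA temperature at 8600 ft = 15 − 2 × (8600/1000) = -2.2°C.
Deviation = OAT − ISA = 4 − (-2.2) = +6.2°C.

ISA+6.2°C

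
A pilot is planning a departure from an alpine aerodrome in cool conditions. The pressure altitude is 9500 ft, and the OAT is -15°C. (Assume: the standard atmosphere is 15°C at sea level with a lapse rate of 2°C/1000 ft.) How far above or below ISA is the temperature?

ISA-11°C

ISA temperature at 9500 ft = 15 − 2 × (9500/1000) = -4°C.
Deviation = OAT − ISA = -15 − (-4) = -11°C.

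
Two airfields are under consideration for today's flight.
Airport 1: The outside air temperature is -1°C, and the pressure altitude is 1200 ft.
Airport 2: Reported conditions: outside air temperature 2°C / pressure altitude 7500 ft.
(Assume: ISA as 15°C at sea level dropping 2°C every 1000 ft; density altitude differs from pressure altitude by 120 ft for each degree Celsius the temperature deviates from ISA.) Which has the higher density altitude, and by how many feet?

Airport 1: ISA temp = 12.6°C, deviation -13.6°C, DA = 1200 + 120 × (-13.6) = -432 ft.
Airport 2: ISA temp = 0°C, deviation +2°C, DA = 7500 + 120 × 2 = 7740 ft.
Airport 2 is higher by 7740 − (-432) = 8172 ft.

Airport 2 by 8172 ft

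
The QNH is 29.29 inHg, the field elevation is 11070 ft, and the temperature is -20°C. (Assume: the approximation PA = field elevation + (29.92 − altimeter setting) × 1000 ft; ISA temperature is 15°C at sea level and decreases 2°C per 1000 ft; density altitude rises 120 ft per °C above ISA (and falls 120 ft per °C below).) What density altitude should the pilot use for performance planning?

Pressure altitude = 11070 + (29.92 − 29.29) × 1000 = 11070 + (+630) = 11700 ft.
ISA temperature at 11700 ft = 15 − 2 × (11700/1000) = -8.4°C.
ISA deviation = -20 − (-8.4) = -11.6°C.
Density altitude = 11700 + 120 × (-11.6) = 10308 ft.

10308 ft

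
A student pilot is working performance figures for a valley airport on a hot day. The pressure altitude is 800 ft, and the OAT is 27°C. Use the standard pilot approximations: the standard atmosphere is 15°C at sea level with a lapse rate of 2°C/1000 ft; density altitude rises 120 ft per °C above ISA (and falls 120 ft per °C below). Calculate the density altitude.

ISA temperature at 800 ft = 15 − 2 × (800/1000) = 13.4°C.
ISA deviation = 27 − 13.4 = +13.6°C.
Density altitude = 800 + 120 × (13.6) = 800 + (+1632) = 2432 ft.

2432 ft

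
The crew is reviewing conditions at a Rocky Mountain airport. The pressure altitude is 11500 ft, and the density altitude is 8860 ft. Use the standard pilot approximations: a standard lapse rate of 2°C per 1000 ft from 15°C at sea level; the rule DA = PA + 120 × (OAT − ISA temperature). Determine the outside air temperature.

Density altitude − pressure altitude = 8860 − 11500 = -2640 ft.
At 120 ft/°C that is an ISA deviation of -2640/120 = -22°C.
ISA temperature at 11500 ft = 15 − 2 × (11500/1000) = -8°C.
OAT = ISA + deviation = -8 + (-22) = -30°C.

-30°C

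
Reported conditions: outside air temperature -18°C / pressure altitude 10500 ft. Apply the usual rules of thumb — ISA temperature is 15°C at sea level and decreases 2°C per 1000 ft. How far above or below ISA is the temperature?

ISA-12°C

ISA temperature at 10500 ft = 15 − 2 × (10500/1000) = -6°C.
Deviation = OAT − ISA = -18 − (-6) = -12°C.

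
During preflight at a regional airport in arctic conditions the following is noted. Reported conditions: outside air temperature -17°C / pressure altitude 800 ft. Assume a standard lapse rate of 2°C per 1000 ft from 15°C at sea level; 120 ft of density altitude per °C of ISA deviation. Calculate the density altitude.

-2848 ft

ISA temperature at 800 ft = 15 − 2 × (800/1000) = 13.4°C.
ISA deviation = -17 − 13.4 = -30.4°C.
Density altitude = 800 + 120 × (-30.4) = 800 + (-3648) = -2848 ft.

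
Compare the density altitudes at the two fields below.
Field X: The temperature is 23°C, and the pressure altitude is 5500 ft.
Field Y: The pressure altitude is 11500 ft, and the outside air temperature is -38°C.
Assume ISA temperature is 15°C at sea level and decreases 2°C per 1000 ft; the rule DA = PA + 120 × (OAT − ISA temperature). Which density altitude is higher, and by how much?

Field X: ISA temp = 4°C, deviation +19°C, DA = 5500 + 120 × 19 = 7780 ft.
Field Y: ISA temp = -8°C, deviation -30°C, DA = 11500 + 120 × (-30) = 7900 ft.
Field Y is higher by 7900 − 7780 = 120 ft.

Field Y by 120 ft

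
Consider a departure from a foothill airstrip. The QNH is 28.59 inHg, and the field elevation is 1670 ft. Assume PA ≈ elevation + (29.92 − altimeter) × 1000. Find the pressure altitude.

3000 ft

Pressure correction = (29.92 − 28.59) × 1000 = +1330 ft.
Pressure altitude = 1670 + (+1330) = 3000 ft.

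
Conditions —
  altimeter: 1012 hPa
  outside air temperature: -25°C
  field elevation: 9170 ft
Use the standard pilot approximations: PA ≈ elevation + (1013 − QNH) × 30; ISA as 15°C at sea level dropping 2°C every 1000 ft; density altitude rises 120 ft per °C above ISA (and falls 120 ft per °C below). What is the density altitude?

6608 ft

Pressure altitude = 9170 + (1013 − 1012) × 30 = 9170 + (+30) = 9200 ft.
ISA temperature at 9200 ft = 15 − 2 × (9200/1000) = -3.4°C.
ISA deviation = -25 − (-3.4) = -21.6°C.
Density altitude = 9200 + 120 × (-21.6) = 6608 ft.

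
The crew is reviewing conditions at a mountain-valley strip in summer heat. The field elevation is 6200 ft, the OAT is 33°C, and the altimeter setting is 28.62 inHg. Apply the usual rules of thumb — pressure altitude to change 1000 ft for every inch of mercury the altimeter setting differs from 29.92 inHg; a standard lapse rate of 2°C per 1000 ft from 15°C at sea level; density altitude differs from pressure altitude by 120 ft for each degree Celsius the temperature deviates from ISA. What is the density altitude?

11460 ft

Pressure altitude = 6200 + (29.92 − 28.62) × 1000 = 6200 + (+1300) = 7500 ft.
ISA temperature at 7500 ft = 15 − 2 × (7500/1000) = 0°C.
ISA deviation = 33 − 0 = +33°C.
Density altitude = 7500 + 120 × (33) = 11460 ft.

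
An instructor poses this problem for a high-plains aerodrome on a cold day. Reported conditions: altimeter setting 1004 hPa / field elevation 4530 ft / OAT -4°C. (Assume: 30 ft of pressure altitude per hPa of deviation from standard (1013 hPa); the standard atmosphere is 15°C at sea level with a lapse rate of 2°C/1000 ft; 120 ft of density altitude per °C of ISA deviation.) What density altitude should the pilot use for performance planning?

Pressure altitude = 4530 + (1013 − 1004) × 30 = 4530 + (+270) = 4800 ft.
ISA temperature at 4800 ft = 15 − 2 × (4800/1000) = 5.4°C.
ISA deviation = -4 − 5.4 = -9.4°C.
Density altitude = 4800 + 120 × (-9.4) = 3672 ft.

3672 ft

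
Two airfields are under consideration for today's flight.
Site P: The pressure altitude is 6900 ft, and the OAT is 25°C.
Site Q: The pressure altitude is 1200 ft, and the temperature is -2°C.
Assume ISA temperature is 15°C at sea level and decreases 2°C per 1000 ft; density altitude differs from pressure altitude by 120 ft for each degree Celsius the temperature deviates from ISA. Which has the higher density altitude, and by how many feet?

Site P by 10308 ft

Site P: ISA temp = 1.2°C, deviation +23.8°C, DA = 6900 + 120 × 23.8 = 9756 ft.
Site Q: ISA temp = 12.6°C, deviation -14.6°C, DA = 1200 + 120 × (-14.6) = -552 ft.
Site P is higher by 9756 − (-552) = 10308 ft.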